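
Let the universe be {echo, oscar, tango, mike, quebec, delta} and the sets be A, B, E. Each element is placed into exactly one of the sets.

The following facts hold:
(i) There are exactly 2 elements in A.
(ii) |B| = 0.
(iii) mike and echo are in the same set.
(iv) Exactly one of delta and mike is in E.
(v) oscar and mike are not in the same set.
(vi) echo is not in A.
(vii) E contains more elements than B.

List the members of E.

From (vi): echo ∉ A.
(ii): B already has 0, so the rest are out.
(iii): mike matches echo: mike ∉ A.
Only one set left: echo ∈ E.
Only one set left: mike ∈ E.
(iv) (exactly one): delta ∉ E.
(v): oscar ∉ E.
Only one set left: oscar ∈ A.
Only one set left: delta ∈ A.
(i): A already has 2, so the rest are out.
Only one set left: tango ∈ E.
Only one set left: quebec ∈ E.

E = {echo, mike, quebec, tango}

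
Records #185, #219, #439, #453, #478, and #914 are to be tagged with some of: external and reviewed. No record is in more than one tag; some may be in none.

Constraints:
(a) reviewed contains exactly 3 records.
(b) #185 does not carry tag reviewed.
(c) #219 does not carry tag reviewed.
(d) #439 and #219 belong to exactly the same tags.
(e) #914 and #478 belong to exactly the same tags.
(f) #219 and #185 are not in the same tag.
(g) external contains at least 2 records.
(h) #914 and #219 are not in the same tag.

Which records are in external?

From (b): #185 ∉ reviewed.
From (c): #219 ∉ reviewed.
(d): #439 matches #219: #439 ∉ reviewed.
(a): only 3 candidates remain for reviewed, so all are in.
Suppose #185 ∈ external: no assignment then satisfies all the clues, so #185 ∉ external.

external = {#219, #439}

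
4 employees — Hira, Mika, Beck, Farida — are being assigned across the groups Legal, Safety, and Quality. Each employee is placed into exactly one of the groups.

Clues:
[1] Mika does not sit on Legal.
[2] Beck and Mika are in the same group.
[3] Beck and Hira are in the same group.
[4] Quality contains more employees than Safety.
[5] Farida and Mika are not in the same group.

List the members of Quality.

From (1): Mika ∉ Legal.
(2): Beck matches Mika: Beck ∉ Legal.
(3): Hira matches Beck: Hira ∉ Legal.
Suppose Hira ∉ Quality: no assignment then satisfies all the clues, so Hira ∈ Quality.

Quality = {Beck, Hira, Mika}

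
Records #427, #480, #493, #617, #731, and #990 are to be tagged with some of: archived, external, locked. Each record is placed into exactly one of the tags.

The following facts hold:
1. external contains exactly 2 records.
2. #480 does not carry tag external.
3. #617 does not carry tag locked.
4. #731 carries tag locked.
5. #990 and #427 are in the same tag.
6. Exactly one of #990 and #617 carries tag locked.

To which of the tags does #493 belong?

From (2): #480 ∉ external.
From (3): #617 ∉ locked.
From (4): #731 ∈ locked.
(6) (exactly one): #990 ∈ locked.
(5): #427 matches #990: #427 ∉ archived.
(5): #427 matches #990: #427 ∉ external.
(5): #427 matches #990: #427 ∈ locked.
(1): only 2 candidates remain for external, so all are in.

#493: external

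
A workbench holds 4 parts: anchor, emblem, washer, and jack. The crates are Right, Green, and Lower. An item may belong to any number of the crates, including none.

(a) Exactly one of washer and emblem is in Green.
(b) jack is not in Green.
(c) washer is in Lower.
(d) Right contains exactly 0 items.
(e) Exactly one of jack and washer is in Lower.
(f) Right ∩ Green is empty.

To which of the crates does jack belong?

From (b): jack ∉ Green.
From (c): washer ∈ Lower.
(d): Right already has 0, so the rest are out.
(e) (exactly one): jack ∉ Lower.

jack: none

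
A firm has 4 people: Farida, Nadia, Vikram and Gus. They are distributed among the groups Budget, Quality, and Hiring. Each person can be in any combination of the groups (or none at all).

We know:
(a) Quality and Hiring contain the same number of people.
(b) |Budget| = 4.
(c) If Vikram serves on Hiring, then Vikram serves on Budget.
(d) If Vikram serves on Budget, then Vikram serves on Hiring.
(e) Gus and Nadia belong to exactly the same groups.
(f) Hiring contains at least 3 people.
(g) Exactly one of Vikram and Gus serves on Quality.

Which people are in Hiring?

Hiring = {Gus, Nadia, Vikram}

(b): only 4 candidates remain for Budget, so all are in.
(d): Vikram ∈ Hiring.
Suppose Farida ∈ Hiring: no assignment then satisfies all the clues, so Farida ∉ Hiring.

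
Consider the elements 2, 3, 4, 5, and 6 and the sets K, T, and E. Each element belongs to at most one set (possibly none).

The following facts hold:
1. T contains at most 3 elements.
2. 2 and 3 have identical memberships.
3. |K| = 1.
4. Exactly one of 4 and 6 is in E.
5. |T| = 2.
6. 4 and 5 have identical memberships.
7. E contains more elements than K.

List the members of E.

E = {4, 5}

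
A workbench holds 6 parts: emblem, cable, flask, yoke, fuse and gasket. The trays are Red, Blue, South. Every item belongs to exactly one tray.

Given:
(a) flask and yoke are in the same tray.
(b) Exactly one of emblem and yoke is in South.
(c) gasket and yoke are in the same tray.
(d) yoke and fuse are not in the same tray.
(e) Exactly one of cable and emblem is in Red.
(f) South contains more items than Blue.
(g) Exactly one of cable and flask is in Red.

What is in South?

South = {flask, gasket, yoke}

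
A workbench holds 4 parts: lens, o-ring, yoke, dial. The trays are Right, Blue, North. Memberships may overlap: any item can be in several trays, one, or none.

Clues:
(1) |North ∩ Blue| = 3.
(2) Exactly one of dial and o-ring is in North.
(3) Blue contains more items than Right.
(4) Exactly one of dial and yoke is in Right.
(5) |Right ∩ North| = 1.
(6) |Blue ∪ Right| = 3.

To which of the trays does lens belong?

lens: Blue, North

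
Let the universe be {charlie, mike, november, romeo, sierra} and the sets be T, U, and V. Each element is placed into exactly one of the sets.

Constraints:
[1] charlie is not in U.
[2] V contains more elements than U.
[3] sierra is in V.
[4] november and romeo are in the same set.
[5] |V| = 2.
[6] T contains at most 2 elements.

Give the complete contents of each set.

T = {november, romeo}; U = {mike}; V = {charlie, sierra}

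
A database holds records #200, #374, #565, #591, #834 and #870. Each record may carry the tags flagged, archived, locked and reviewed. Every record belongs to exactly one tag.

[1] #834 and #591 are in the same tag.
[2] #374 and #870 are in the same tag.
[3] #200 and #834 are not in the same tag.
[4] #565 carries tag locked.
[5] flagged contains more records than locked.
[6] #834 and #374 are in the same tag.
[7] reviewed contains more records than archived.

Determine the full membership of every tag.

flagged = {#374, #591, #834, #870}; archived = {}; locked = {#565}; reviewed = {#200}

From (4): #565 ∈ locked.
Suppose #200 ∈ flagged: no assignment then satisfies all the clues, so #200 ∉ flagged.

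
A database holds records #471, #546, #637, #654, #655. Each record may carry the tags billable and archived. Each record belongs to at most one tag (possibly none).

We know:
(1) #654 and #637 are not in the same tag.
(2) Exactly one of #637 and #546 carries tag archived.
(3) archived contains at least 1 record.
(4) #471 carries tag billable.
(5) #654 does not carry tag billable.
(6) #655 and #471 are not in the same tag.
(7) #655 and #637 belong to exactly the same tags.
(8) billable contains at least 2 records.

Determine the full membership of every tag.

From (4): #471 ∈ billable.
From (5): #654 ∉ billable.
(6): #655 ∉ billable.
(7): #637 matches #655: #637 ∉ billable.
(8): only 2 candidates remain for billable, so all are in.
(2) (exactly one): #637 ∈ archived.
(7): #655 matches #637: #655 ∈ archived.
(1): #654 ∉ archived.

billable = {#471, #546}; archived = {#637, #655}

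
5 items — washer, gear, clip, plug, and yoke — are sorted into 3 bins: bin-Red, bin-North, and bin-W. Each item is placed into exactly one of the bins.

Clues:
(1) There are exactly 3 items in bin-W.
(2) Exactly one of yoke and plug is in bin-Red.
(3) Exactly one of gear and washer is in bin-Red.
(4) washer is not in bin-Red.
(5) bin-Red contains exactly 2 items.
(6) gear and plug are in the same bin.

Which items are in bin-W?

bin-W = {clip, washer, yoke}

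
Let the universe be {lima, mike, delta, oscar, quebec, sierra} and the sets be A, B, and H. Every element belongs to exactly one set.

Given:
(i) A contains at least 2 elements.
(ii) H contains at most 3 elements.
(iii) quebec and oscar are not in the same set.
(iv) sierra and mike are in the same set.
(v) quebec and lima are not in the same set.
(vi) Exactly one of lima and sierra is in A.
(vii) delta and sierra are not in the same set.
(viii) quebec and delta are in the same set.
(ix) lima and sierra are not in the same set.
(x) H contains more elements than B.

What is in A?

A = {mike, oscar, sierra}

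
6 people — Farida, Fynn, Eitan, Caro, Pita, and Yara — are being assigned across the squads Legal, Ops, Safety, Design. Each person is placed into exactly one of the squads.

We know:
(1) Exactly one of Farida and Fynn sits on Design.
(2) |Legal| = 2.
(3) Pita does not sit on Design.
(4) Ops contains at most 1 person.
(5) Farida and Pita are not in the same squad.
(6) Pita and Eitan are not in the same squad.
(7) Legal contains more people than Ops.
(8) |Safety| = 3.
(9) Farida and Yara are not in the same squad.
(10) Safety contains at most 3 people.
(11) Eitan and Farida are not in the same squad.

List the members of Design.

Design = {Farida}

From (3): Pita ∉ Design.
Suppose Farida ∉ Design: no assignment then satisfies all the clues, so Farida ∈ Design.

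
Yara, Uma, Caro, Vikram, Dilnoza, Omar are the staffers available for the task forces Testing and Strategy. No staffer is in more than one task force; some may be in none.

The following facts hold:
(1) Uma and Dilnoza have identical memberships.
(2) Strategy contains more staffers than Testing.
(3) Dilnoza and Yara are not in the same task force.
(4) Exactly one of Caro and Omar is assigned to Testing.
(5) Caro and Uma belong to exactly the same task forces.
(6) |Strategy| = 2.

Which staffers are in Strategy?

Strategy = {Vikram, Yara}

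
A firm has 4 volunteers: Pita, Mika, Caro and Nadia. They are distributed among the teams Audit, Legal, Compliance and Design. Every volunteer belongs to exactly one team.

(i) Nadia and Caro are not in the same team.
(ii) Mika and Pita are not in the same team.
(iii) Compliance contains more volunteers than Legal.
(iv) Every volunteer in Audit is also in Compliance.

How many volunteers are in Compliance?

2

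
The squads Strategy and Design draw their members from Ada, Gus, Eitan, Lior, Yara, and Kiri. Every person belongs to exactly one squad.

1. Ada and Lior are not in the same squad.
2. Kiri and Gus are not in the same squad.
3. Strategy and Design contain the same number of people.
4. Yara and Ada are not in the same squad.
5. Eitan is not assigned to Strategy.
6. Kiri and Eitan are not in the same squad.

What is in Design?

Design = {Ada, Eitan, Gus}

From (5): Eitan ∉ Strategy.
Only one squad left: Eitan ∈ Design.
(6): Kiri ∉ Design.
Only one squad left: Kiri ∈ Strategy.
(2): Gus ∉ Strategy.
Only one squad left: Gus ∈ Design.
Suppose Ada ∉ Design: no assignment then satisfies all the clues, so Ada ∈ Design.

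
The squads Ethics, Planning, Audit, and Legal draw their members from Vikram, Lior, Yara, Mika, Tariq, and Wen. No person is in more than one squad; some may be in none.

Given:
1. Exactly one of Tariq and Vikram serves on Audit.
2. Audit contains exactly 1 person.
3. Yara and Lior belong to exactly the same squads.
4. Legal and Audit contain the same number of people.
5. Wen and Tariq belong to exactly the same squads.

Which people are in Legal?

Legal = {Mika}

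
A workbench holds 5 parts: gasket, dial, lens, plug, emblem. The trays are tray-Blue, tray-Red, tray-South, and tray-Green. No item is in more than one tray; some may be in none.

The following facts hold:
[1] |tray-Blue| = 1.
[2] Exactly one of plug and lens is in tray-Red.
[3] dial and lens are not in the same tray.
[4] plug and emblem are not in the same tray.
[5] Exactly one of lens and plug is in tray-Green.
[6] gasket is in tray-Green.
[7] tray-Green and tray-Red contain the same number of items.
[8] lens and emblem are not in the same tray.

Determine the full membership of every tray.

tray-Blue = {emblem}; tray-Red = {dial, plug}; tray-South = {}; tray-Green = {gasket, lens}

From (6): gasket ∈ tray-Green.
Suppose dial ∈ tray-Blue: no assignment then satisfies all the clues, so dial ∉ tray-Blue.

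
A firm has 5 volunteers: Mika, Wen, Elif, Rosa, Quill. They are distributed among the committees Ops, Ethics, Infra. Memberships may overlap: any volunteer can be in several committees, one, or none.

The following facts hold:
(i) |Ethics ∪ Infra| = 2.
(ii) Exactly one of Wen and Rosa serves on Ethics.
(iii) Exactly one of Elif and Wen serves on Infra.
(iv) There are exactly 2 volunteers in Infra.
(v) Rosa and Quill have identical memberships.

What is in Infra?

Infra = {Mika, Wen}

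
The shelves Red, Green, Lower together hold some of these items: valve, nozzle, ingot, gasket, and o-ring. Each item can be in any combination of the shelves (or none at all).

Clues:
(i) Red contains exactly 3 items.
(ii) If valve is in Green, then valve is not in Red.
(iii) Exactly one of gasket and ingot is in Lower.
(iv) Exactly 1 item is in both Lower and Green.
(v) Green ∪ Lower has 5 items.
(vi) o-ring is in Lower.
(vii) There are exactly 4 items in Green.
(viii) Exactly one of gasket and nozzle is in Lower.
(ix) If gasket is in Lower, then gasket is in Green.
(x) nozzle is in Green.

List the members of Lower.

From (vi): o-ring ∈ Lower.
From (x): nozzle ∈ Green.
Suppose valve ∈ Lower: no assignment then satisfies all the clues, so valve ∉ Lower.

Lower = {gasket, o-ring}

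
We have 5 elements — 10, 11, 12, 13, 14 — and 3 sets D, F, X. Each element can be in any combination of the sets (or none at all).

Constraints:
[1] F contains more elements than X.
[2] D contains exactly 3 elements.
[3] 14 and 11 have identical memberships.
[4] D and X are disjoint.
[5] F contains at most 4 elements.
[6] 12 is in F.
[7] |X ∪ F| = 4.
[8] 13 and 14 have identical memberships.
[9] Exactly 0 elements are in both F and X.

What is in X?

X = {}

From (6): 12 ∈ F.
Suppose 10 ∈ X: no assignment then satisfies all the clues, so 10 ∉ X.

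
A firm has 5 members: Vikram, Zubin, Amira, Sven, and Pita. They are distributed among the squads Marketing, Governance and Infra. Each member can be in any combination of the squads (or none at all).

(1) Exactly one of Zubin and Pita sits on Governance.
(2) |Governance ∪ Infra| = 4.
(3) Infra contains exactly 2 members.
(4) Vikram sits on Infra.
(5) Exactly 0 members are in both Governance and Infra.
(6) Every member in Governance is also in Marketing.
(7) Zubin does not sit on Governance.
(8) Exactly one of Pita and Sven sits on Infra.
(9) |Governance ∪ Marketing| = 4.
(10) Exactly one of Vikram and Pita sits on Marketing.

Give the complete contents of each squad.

Marketing = {Amira, Pita, Sven, Zubin}; Governance = {Amira, Pita}; Infra = {Sven, Vikram}

From (4): Vikram ∈ Infra.
From (7): Zubin ∉ Governance.
(1) (exactly one): Pita ∈ Governance.
(6) with Pita ∈ Governance: Pita ∈ Marketing.
(10) (exactly one): Vikram ∉ Marketing.
(6) contrapositive: Vikram ∉ Governance.
Suppose Zubin ∉ Marketing: no assignment then satisfies all the clues, so Zubin ∈ Marketing.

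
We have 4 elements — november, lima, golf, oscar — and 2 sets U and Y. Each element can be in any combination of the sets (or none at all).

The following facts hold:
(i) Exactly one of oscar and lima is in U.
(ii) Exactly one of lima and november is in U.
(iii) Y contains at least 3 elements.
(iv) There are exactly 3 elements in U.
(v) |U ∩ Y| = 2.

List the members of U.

U = {golf, november, oscar}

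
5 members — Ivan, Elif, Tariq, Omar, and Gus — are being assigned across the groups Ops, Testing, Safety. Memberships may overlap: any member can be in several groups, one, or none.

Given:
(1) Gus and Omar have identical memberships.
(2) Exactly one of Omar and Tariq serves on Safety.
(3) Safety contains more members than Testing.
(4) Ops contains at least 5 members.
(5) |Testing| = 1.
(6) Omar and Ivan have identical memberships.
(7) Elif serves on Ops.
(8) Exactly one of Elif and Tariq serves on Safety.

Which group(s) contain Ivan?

Ivan: Ops, Safety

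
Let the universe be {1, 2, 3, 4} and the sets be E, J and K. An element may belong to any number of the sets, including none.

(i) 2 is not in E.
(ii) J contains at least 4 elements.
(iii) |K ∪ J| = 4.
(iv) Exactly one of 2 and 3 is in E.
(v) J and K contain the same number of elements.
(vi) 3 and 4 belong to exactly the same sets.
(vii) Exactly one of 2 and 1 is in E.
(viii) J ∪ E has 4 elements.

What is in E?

From (i): 2 ∉ E.
(ii): only 4 candidates remain for J, so all are in.
(iv) (exactly one): 3 ∈ E.
(vi): 4 matches 3: 4 ∈ E.
(vii) (exactly one): 1 ∈ E.

E = {1, 3, 4}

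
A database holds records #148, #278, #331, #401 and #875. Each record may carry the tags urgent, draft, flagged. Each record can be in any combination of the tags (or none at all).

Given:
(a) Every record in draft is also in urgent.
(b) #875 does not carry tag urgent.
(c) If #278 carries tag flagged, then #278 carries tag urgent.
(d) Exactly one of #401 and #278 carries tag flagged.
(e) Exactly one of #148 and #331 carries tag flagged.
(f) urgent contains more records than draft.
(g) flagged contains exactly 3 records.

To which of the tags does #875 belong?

From (b): #875 ∉ urgent.
(a) contrapositive: #875 ∉ draft.
Suppose #875 ∉ flagged: no assignment then satisfies all the clues, so #875 ∈ flagged.

#875: flagged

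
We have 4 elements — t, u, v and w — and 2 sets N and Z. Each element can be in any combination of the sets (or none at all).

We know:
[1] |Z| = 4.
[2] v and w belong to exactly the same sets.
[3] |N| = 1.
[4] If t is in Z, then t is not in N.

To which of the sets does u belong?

u: N, Z

(1): only 4 candidates remain for Z, so all are in.
(4): t ∉ N.
Suppose u ∉ N: no assignment then satisfies all the clues, so u ∈ N.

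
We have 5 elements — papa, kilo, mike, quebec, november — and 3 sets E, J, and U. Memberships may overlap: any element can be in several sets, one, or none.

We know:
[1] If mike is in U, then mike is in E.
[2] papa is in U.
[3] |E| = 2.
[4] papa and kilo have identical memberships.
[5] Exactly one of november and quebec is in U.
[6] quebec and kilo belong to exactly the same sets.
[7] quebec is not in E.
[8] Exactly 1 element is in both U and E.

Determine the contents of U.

U = {kilo, mike, papa, quebec}

From (2): papa ∈ U.
From (7): quebec ∉ E.
(4): kilo matches papa: kilo ∈ U.
(6): kilo matches quebec: kilo ∉ E.
(6): quebec matches kilo: quebec ∈ U.
(4): papa matches kilo: papa ∉ E.
(5) (exactly one): november ∉ U.
(3): only 2 candidates remain for E, so all are in.
Suppose mike ∉ U: no assignment then satisfies all the clues, so mike ∈ U.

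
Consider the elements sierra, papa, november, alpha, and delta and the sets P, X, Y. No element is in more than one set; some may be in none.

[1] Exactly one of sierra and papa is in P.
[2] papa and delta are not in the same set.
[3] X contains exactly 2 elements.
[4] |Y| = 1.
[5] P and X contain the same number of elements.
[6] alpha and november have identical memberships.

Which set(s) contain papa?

papa: Y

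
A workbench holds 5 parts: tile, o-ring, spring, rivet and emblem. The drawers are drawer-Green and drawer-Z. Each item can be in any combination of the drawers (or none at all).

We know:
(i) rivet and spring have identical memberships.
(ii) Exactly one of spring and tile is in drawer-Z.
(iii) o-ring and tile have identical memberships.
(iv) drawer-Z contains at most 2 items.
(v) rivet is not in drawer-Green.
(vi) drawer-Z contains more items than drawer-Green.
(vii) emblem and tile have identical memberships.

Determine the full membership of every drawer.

drawer-Green = {}; drawer-Z = {rivet, spring}

From (v): rivet ∉ drawer-Green.
(i): spring matches rivet: spring ∉ drawer-Green.
Suppose tile ∈ drawer-Green: no assignment then satisfies all the clues, so tile ∉ drawer-Green.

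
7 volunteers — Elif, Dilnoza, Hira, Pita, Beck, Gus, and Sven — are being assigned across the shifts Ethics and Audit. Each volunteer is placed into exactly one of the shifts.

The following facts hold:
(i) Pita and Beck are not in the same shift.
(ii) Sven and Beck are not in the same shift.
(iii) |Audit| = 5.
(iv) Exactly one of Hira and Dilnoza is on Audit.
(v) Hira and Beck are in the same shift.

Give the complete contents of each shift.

Ethics = {Beck, Hira}; Audit = {Dilnoza, Elif, Gus, Pita, Sven}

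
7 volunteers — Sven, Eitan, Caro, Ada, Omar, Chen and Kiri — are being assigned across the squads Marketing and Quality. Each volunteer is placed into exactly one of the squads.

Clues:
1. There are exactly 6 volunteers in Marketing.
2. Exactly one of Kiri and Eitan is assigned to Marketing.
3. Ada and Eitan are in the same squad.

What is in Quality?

Quality = {Kiri}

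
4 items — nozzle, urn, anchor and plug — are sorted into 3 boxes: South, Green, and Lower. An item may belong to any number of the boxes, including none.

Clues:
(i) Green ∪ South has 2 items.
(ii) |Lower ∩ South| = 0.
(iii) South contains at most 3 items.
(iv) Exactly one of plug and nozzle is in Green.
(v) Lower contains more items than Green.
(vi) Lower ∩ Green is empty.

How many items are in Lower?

2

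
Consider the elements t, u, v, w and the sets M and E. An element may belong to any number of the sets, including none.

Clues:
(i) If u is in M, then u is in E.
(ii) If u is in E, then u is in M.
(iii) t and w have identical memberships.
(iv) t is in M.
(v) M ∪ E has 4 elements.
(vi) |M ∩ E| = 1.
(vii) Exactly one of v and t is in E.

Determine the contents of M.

From (iv): t ∈ M.
(iii): w matches t: w ∈ M.
Suppose u ∉ M: no assignment then satisfies all the clues, so u ∈ M.

M = {t, u, w}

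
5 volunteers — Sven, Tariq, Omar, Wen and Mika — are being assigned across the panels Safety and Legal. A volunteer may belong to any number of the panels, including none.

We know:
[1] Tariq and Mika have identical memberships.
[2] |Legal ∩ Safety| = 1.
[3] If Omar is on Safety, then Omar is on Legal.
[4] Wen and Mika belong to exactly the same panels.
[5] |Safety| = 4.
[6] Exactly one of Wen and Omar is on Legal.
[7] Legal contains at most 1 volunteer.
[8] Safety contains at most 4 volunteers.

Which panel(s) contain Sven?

Sven: none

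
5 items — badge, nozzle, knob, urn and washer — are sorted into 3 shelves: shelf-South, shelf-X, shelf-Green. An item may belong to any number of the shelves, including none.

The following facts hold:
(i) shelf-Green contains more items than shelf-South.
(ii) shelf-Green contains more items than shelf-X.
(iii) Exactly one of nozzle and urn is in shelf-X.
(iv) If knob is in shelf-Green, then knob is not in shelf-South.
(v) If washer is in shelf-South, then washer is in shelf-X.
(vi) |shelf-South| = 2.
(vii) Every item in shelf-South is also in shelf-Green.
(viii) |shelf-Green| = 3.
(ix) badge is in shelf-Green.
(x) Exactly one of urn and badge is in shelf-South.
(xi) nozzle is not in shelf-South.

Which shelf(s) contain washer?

washer: shelf-Green, shelf-South, shelf-X

From (ix): badge ∈ shelf-Green.
From (xi): nozzle ∉ shelf-South.
Suppose washer ∉ shelf-South: no assignment then satisfies all the clues, so washer ∈ shelf-South.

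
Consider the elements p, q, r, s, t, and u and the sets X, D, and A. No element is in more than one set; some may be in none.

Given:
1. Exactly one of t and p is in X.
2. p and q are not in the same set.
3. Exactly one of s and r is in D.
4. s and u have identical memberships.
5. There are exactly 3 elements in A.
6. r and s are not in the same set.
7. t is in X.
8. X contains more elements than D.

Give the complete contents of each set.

From (7): t ∈ X.
(1) (exactly one): p ∉ X.
Suppose p ∈ D: no assignment then satisfies all the clues, so p ∉ D.

X = {q, t}; D = {r}; A = {p, s, u}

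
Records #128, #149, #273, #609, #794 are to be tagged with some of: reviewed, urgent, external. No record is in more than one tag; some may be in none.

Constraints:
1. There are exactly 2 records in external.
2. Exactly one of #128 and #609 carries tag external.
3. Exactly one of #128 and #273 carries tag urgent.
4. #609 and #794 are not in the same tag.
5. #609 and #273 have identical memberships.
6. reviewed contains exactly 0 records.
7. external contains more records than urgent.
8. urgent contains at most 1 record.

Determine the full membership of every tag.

reviewed = {}; urgent = {#128}; external = {#273, #609}

(6): reviewed already has 0, so the rest are out.
Suppose #128 ∉ urgent: no assignment then satisfies all the clues, so #128 ∈ urgent.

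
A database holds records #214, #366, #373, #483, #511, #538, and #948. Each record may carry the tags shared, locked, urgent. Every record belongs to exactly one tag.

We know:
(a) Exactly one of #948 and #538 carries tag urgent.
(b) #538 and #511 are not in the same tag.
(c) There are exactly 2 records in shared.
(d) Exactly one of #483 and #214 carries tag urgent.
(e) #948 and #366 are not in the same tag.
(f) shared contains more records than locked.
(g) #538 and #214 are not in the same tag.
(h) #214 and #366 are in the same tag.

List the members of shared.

shared = {#214, #366}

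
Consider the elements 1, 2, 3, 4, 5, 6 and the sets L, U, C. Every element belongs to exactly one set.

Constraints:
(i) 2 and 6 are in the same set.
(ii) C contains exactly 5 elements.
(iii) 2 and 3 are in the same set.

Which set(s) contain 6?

6: C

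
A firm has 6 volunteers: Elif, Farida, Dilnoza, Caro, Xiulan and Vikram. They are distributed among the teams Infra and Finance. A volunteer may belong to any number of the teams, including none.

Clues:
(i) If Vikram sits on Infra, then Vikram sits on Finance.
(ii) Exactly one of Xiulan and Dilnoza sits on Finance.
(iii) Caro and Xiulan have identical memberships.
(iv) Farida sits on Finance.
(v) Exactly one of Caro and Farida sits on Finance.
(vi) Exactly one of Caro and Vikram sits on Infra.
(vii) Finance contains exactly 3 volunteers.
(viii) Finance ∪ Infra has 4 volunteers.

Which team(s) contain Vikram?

Vikram: Finance, Infra

From (iv): Farida ∈ Finance.
(v) (exactly one): Caro ∉ Finance.
(iii): Xiulan matches Caro: Xiulan ∉ Finance.
(ii) (exactly one): Dilnoza ∈ Finance.
Suppose Vikram ∉ Infra: no assignment then satisfies all the clues, so Vikram ∈ Infra.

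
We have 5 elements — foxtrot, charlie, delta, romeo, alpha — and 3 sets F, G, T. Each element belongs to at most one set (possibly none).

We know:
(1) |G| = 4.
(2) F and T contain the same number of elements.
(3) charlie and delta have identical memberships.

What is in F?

F = {}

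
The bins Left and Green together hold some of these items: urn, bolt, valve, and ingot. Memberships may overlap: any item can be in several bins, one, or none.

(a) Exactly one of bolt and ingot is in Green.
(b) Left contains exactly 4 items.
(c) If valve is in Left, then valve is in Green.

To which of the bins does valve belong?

(b): only 4 candidates remain for Left, so all are in.
(c): valve ∈ Green.

valve: Green, Left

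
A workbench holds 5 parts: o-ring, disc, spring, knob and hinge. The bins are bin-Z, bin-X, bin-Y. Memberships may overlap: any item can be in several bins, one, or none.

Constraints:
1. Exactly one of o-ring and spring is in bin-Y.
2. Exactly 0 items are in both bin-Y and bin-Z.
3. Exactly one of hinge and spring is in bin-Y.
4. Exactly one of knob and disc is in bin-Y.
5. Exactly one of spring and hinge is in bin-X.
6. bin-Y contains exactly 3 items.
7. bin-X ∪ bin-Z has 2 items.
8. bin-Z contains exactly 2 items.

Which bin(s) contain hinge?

hinge: bin-Y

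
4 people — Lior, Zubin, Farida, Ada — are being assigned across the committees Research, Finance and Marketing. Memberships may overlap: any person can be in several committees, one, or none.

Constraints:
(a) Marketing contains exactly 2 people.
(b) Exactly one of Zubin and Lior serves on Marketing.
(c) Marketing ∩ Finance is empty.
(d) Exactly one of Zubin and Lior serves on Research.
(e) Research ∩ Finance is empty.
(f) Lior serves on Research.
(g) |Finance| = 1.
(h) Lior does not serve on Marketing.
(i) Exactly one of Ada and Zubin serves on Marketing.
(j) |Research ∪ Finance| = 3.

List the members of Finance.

Finance = {Ada}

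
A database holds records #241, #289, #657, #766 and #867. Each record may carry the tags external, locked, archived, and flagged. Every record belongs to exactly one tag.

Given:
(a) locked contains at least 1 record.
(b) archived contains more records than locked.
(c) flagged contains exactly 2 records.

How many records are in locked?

1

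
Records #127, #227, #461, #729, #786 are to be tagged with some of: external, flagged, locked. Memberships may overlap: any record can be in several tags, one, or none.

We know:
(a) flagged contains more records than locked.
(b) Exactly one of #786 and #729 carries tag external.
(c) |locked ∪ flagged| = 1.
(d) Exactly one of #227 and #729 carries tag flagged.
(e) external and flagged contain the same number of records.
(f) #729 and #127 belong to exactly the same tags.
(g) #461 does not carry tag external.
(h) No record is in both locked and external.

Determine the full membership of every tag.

external = {#786}; flagged = {#227}; locked = {}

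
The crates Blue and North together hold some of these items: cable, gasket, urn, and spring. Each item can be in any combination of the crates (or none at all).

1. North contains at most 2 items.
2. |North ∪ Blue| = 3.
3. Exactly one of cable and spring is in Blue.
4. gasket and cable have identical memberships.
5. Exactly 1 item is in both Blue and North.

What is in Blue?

Blue = {cable, gasket, urn}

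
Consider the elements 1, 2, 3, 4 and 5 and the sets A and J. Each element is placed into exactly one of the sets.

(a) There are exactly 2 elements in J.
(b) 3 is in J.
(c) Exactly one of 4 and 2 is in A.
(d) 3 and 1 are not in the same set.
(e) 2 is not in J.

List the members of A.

A = {1, 2, 5}

From (b): 3 ∈ J.
From (e): 2 ∉ J.
(d): 1 ∉ J.
Only one set left: 1 ∈ A.
Only one set left: 2 ∈ A.
(c) (exactly one): 4 ∉ A.
Only one set left: 4 ∈ J.
(a): J already has 2, so the rest are out.
Only one set left: 5 ∈ A.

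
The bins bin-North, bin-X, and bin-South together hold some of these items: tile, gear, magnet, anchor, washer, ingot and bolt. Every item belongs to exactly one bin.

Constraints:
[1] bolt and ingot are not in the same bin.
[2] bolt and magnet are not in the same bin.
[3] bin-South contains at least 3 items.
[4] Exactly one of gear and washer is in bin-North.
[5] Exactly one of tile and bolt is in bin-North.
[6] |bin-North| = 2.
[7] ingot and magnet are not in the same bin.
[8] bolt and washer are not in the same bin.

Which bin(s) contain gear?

gear: bin-North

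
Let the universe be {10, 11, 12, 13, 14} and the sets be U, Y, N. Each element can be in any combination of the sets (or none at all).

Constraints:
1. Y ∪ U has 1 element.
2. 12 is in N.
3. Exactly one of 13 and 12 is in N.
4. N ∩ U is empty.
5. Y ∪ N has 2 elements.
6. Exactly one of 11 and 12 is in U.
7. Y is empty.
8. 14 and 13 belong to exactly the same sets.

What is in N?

N = {10, 12}

From (2): 12 ∈ N.
(3) (exactly one): 13 ∉ N.
(4) (disjoint): 12 ∉ U.
(6) (exactly one): 11 ∈ U.
(7): Y already has 0, so the rest are out.
(8): 14 matches 13: 14 ∉ N.
(4) (disjoint): 11 ∉ N.
Suppose 10 ∉ N: no assignment then satisfies all the clues, so 10 ∈ N.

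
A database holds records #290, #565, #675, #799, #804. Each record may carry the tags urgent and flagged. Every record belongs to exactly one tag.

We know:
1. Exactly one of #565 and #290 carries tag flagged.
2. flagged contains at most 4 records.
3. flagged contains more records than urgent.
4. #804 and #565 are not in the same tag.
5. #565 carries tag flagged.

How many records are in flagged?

3

From (5): #565 ∈ flagged.
(1) (exactly one): #290 ∉ flagged.
(4): #804 ∉ flagged.
Only one tag left: #290 ∈ urgent.
Only one tag left: #804 ∈ urgent.
Suppose #675 ∈ urgent: no assignment then satisfies all the clues, so #675 ∉ urgent.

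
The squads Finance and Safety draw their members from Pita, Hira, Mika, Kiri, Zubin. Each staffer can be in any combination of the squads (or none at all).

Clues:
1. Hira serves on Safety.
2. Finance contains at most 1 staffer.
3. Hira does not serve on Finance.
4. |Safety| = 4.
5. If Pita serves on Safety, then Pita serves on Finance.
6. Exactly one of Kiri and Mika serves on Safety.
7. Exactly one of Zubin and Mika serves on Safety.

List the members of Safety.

Safety = {Hira, Kiri, Pita, Zubin}

From (1): Hira ∈ Safety.
From (3): Hira ∉ Finance.
Suppose Pita ∉ Safety: no assignment then satisfies all the clues, so Pita ∈ Safety.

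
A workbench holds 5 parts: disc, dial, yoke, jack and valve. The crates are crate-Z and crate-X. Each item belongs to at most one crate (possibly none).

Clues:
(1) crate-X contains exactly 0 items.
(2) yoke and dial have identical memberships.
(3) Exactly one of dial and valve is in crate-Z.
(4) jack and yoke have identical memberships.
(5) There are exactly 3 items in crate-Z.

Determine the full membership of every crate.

crate-Z = {dial, jack, yoke}; crate-X = {}

(1): crate-X already has 0, so the rest are out.
Suppose disc ∈ crate-Z: no assignment then satisfies all the clues, so disc ∉ crate-Z.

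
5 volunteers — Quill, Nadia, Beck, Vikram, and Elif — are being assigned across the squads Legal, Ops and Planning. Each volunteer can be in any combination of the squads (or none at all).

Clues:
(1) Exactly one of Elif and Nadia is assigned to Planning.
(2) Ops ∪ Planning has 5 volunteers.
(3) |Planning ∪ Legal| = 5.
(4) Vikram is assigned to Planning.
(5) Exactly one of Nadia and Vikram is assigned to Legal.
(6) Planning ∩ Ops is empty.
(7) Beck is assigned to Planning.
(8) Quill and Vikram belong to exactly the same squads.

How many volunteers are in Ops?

1

From (4): Vikram ∈ Planning.
From (7): Beck ∈ Planning.
(6) (disjoint): Beck ∉ Ops.
(6) (disjoint): Vikram ∉ Ops.
(8): Quill matches Vikram: Quill ∉ Ops.
(8): Quill matches Vikram: Quill ∈ Planning.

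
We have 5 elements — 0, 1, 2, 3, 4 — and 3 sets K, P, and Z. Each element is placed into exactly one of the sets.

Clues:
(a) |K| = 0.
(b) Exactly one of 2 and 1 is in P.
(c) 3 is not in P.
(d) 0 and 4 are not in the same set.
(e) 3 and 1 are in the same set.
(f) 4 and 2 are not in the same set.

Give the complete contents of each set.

From (c): 3 ∉ P.
(a): K already has 0, so the rest are out.
(e): 1 matches 3: 1 ∉ P.
Only one set left: 1 ∈ Z.
Only one set left: 3 ∈ Z.
(b) (exactly one): 2 ∈ P.
(f): 4 ∉ P.
Only one set left: 4 ∈ Z.
(d): 0 ∉ Z.
Only one set left: 0 ∈ P.

K = {}; P = {0, 2}; Z = {1, 3, 4}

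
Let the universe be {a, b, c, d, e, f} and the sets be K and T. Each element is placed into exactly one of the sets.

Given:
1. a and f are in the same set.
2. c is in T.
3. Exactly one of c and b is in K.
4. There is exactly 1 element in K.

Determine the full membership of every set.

From (2): c ∈ T.
(3) (exactly one): b ∈ K.
(4): K already has 1, so the rest are out.
Only one set left: a ∈ T.
Only one set left: d ∈ T.
Only one set left: e ∈ T.
Only one set left: f ∈ T.

K = {b}; T = {a, c, d, e, f}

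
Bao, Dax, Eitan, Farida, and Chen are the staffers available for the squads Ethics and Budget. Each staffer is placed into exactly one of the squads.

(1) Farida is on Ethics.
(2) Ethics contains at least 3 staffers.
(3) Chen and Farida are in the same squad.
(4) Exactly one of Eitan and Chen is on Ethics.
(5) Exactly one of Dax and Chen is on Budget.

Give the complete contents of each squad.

Ethics = {Bao, Chen, Farida}; Budget = {Dax, Eitan}

From (1): Farida ∈ Ethics.
(3): Chen matches Farida: Chen ∈ Ethics.
(4) (exactly one): Eitan ∉ Ethics.
(5) (exactly one): Dax ∈ Budget.
Only one squad left: Eitan ∈ Budget.
(2): only 3 candidates remain for Ethics, so all are in.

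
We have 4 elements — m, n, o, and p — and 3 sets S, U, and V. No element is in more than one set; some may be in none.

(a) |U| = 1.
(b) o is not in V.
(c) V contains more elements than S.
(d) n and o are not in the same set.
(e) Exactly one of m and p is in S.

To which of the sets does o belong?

o: U

From (b): o ∉ V.
Suppose o ∈ S: no assignment then satisfies all the clues, so o ∉ S.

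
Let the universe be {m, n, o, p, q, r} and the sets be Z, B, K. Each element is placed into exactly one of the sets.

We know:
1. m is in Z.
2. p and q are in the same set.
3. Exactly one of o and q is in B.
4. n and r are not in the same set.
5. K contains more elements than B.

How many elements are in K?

3

From (1): m ∈ Z.
Suppose o ∈ Z: no assignment then satisfies all the clues, so o ∉ Z.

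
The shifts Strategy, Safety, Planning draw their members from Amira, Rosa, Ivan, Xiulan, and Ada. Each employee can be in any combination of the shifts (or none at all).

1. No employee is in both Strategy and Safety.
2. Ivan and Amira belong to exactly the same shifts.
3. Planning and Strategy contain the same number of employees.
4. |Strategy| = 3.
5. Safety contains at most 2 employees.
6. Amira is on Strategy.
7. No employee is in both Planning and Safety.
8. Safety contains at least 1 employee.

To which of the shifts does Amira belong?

From (6): Amira ∈ Strategy.
(1) (disjoint): Amira ∉ Safety.
(2): Ivan matches Amira: Ivan ∈ Strategy.
(2): Ivan matches Amira: Ivan ∉ Safety.
Suppose Amira ∉ Planning: no assignment then satisfies all the clues, so Amira ∈ Planning.

Amira: Planning, Strategy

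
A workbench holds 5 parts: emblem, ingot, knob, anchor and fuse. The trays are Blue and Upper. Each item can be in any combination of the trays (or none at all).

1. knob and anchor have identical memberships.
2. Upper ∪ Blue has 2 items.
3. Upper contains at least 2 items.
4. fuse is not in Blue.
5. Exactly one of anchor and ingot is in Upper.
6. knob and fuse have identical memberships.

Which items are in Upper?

Upper = {emblem, ingot}

From (4): fuse ∉ Blue.
(6): knob matches fuse: knob ∉ Blue.
(1): anchor matches knob: anchor ∉ Blue.
Suppose emblem ∉ Upper: no assignment then satisfies all the clues, so emblem ∈ Upper.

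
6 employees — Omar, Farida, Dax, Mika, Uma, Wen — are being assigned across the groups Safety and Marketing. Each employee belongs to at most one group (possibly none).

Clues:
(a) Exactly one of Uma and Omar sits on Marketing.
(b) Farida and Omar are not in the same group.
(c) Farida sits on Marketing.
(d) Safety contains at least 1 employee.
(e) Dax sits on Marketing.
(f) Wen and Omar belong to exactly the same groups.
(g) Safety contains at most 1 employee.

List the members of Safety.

Safety = {Mika}

From (c): Farida ∈ Marketing.
From (e): Dax ∈ Marketing.
(b): Omar ∉ Marketing.
(f): Wen matches Omar: Wen ∉ Marketing.
(a) (exactly one): Uma ∈ Marketing.
Suppose Omar ∈ Safety: no assignment then satisfies all the clues, so Omar ∉ Safety.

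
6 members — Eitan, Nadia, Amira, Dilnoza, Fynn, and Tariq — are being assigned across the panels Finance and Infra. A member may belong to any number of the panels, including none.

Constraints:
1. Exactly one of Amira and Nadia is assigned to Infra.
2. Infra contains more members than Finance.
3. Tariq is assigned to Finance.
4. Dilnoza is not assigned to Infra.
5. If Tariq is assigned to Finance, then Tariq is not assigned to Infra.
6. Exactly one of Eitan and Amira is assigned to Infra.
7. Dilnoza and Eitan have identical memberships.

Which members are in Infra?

Infra = {Amira, Fynn}

From (3): Tariq ∈ Finance.
From (4): Dilnoza ∉ Infra.
(5): Tariq ∉ Infra.
(7): Eitan matches Dilnoza: Eitan ∉ Infra.
(6) (exactly one): Amira ∈ Infra.
(1) (exactly one): Nadia ∉ Infra.
Suppose Fynn ∉ Infra: no assignment then satisfies all the clues, so Fynn ∈ Infra.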